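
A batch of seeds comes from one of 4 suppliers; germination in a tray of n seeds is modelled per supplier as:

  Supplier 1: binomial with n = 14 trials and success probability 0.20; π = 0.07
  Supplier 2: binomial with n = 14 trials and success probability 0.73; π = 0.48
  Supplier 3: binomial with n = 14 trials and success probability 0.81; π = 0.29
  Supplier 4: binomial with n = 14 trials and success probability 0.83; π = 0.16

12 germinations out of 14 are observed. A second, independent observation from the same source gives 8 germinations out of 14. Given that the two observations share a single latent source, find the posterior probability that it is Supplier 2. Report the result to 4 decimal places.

Posterior ∝ prior × likelihood, so P(k | x) ∝ π_k f_k(x); normalise over all components.
Since both observations come from the same component, the likelihood for component k is f_k(x₁)·f_k(x₂).
  f_1 = [C(14,12)·0.20^12·0.80^2 = 91·4.096e-09·0.64 = 2.38551e-07] × [0.00201528] = 4.80747e-10
  f_2 = [C(14,12)·0.73^12·0.27^2 = 91·0.022902·0.0729 = 0.15193] × [0.0938255] = 0.0142549
  f_3 = [C(14,12)·0.81^12·0.19^2 = 91·0.0797664·0.0361 = 0.262041] × [0.0261792] = 0.00686003
  f_4 = [C(14,12)·0.83^12·0.17^2 = 91·0.10689·0.0289 = 0.28111] × [0.0163258] = 0.00458934
Weight by the priors:
  π_1·f_1 = 0.07 × 4.80747e-10 = 3.36523e-11
  π_2·f_2 = 0.48 × 0.0142549 = 0.00684235
  π_3·f_3 = 0.29 × 0.00686003 = 0.00198941
  π_4·f_4 = 0.16 × 0.00458934 = 0.000734294
Denominator: 3.36523e-11 + 0.00684235 + 0.00198941 + 0.000734294 = 0.00956605
So the posterior for Supplier 2 is 0.00684235 / 0.00956605 ≈ 0.7153.

0.7153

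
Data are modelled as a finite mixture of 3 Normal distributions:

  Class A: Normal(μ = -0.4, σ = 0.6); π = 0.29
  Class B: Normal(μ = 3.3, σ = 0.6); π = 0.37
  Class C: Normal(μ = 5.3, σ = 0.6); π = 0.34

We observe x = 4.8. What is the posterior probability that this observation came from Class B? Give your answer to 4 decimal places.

The responsibility of component k is π_k f_k(x) divided by Σ_j π_j f_j(x).
Component likelihoods at x = 4.8:
  p_A = 3.25528e-17
  p_B = 0.0292138
  p_C = 0.469853
Multiply by the mixture weights:
  π_A·p_A = 0.29 × 3.25528e-17 = 9.44031e-18
  π_B·p_B = 0.37 × 0.0292138 = 0.0108091
  π_C·p_C = 0.34 × 0.469853 = 0.15975
Evidence: 9.44031e-18 + 0.0108091 + 0.15975 = 0.170559
P(Class B | x) ≈ 0.0634

0.0634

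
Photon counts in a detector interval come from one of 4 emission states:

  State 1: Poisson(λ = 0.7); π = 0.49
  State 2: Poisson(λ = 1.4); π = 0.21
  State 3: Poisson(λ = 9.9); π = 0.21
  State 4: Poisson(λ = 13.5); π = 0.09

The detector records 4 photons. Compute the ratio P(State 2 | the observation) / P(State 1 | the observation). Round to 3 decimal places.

Only the two components matter; the odds are (w_i f_i(x)) / (w_j f_j(x)).
Component likelihoods at x = 4 photons:
  p_1 = 0.00496792
  p_2 = 0.039472
  p_3 = 0.0200823
  p_4 = 0.00189735
Posterior odds = (w_2·p_2) / (w_1·p_1) = (0.21·0.039472) / (0.49·0.00496792) = 0.00828911 / 0.00243428 ≈ 3.405

3.405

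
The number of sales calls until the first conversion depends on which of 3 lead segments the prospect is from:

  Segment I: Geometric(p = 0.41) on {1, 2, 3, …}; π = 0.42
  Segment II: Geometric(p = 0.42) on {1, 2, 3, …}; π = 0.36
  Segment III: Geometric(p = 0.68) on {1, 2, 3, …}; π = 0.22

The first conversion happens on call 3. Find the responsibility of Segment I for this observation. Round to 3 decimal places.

0.475

The responsibility of component k is w_k f_k(x) divided by Σ_j w_j f_j(x).
Geometric probabilities:
  f_I = 0.41·(1−0.41)^2 = 0.41·0.3481 = 0.142721
  f_II = 0.42·(1−0.42)^2 = 0.42·0.3364 = 0.141288
  f_III = 0.68·(1−0.68)^2 = 0.68·0.1024 = 0.069632
Multiply by the mixture weights:
  w_I·f_I = 0.42 × 0.142721 = 0.0599428
  w_II·f_II = 0.36 × 0.141288 = 0.0508637
  w_III·f_III = 0.22 × 0.069632 = 0.015319
Denominator: 0.0599428 + 0.0508637 + 0.015319 = 0.126126
So the posterior for Segment I is 0.0599428 / 0.126126 ≈ 0.475.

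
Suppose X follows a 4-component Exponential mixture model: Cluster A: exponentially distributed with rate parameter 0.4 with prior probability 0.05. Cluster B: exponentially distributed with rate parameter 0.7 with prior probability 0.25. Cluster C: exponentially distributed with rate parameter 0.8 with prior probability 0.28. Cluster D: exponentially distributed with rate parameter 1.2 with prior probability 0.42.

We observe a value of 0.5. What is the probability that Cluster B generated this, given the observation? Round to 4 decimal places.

0.2177

The responsibility of component k is w_k f_k(x) divided by Σ_j w_j f_j(x).
Evaluate each component's likelihood at the observed value:
  L_A = 0.4·e^(−0.4·0.5) = 0.4·e^(−0.2000) = 0.327492
  L_B = 0.7·e^(−0.7·0.5) = 0.7·e^(−0.3500) = 0.493282
  L_C = 0.8·e^(−0.8·0.5) = 0.8·e^(−0.4000) = 0.536256
  L_D = 1.2·e^(−1.2·0.5) = 1.2·e^(−0.6000) = 0.658574
Prior × likelihood for each component:
  w_A·L_A = 0.05 × 0.327492 = 0.0163746
  w_B·L_B = 0.25 × 0.493282 = 0.12332
  w_C·L_C = 0.28 × 0.536256 = 0.150152
  w_D·L_D = 0.42 × 0.658574 = 0.276601
Sum: 0.0163746 + 0.12332 + 0.150152 + 0.276601 = 0.566448
P(Cluster B | 0.5) = 0.12332 / 0.566448 ≈ 0.2177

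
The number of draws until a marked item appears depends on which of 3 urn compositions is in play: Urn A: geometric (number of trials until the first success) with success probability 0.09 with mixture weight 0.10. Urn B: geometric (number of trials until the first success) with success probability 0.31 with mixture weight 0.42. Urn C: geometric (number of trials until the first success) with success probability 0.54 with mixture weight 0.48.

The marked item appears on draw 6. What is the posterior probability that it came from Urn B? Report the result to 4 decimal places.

P(component k | x) = w_k·f_k(x) / marginal(x), where marginal(x) = Σ_j w_j·f_j(x).
Evaluate each component's likelihood at the observed value:
  L_A = 0.09·(1−0.09)^5 = 0.09·0.624032 = 0.0561629
  L_B = 0.31·(1−0.31)^5 = 0.31·0.156403 = 0.048485
  L_C = 0.54·(1−0.54)^5 = 0.54·0.0205963 = 0.011122
Unnormalised posteriors:
  w_A·L_A = 0.10 × 0.0561629 = 0.00561629
  w_B·L_B = 0.42 × 0.048485 = 0.0203637
  w_C·L_C = 0.48 × 0.011122 = 0.00533856
Evidence: 0.00561629 + 0.0203637 + 0.00533856 = 0.0313185
P(Urn B | the observation) = 0.0203637 / 0.0313185 ≈ 0.6502

0.6502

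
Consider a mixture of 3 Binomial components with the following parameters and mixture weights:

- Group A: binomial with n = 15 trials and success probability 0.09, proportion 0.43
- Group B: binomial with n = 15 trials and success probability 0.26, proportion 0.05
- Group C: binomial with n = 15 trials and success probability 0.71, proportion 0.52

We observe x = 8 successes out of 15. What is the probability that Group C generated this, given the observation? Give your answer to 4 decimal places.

P(component k | x) = P(Z=k)·f_k(x) / marginal(x), where marginal(x) = Σ_j P(Z=j)·f_j(x).
Component likelihoods at x = 8 successes out of 15:
  f_A = C(15,8)·0.09^8·0.91^7 = 6435·4.30467e-09·0.516761 = 1.43146e-05
  f_B = C(15,8)·0.26^8·0.74^7 = 6435·2.08827e-05·0.121513 = 0.0163289
  f_C = C(15,8)·0.71^8·0.29^7 = 6435·0.0645754·0.000172499 = 0.0716805
Unnormalised posteriors:
  P(Z=A)·f_A = 0.43 × 1.43146e-05 = 6.15527e-06
  P(Z=B)·f_B = 0.05 × 0.0163289 = 0.000816446
  P(Z=C)·f_C = 0.52 × 0.0716805 = 0.0372739
Denominator: 6.15527e-06 + 0.000816446 + 0.0372739 = 0.0380965
P(Group C | 8 successes out of 15) = 0.0372739 / 0.0380965 ≈ 0.9784

0.9784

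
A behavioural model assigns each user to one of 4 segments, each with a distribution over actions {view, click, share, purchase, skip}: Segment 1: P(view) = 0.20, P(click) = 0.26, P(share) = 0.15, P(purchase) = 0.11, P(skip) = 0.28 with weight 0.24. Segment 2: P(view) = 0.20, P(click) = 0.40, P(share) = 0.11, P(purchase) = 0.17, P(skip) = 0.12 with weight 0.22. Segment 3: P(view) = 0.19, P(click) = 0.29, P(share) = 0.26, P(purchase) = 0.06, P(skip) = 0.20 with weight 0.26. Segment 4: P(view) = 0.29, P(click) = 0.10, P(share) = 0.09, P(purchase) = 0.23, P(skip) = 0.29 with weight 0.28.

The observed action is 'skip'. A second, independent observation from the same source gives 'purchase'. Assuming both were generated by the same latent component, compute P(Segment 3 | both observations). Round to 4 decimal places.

By Bayes' theorem, P(k | x) = π_k f_k(x) / Σ_j π_j f_j(x).
Since both observations come from the same component, the likelihood for component k is f_k(x₁)·f_k(x₂).
  L_1 = [0.28] × [0.11] = 0.0308
  L_2 = [0.12] × [0.17] = 0.0204
  L_3 = [0.2] × [0.06] = 0.012
  L_4 = [0.29] × [0.23] = 0.0667
Unnormalised posteriors:
  π_1·L_1 = 0.24 × 0.0308 = 0.007392
  π_2·L_2 = 0.22 × 0.0204 = 0.004488
  π_3·L_3 = 0.26 × 0.012 = 0.00312
  π_4·L_4 = 0.28 × 0.0667 = 0.018676
Evidence: 0.007392 + 0.004488 + 0.00312 + 0.018676 = 0.033676
P(Segment 3 | data) = 0.00312 / 0.033676 ≈ 0.0926

0.0926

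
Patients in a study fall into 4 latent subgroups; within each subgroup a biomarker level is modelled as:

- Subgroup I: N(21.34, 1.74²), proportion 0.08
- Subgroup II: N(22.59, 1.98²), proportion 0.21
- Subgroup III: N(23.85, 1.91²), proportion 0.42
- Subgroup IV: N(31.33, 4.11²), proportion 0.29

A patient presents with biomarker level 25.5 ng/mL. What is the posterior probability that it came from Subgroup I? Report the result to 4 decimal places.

0.0122

Apply Bayes' rule: the posterior for each component is proportional to its prior times its likelihood at x.
Normal densities:
  p_I = (1/(1.74·√(2π)))·exp(−(25.5−21.34)²/(2·1.74²)) = 0.229277·exp(-2.85797) = 0.0131571
  p_II = (1/(1.98·√(2π)))·exp(−(25.5−22.59)²/(2·1.98²)) = 0.201486·exp(-1.08000) = 0.0684234
  p_III = (1/(1.91·√(2π)))·exp(−(25.5−23.85)²/(2·1.91²)) = 0.208870·exp(-0.37314) = 0.143822
  p_IV = (1/(4.11·√(2π)))·exp(−(25.5−31.33)²/(2·4.11²)) = 0.097066·exp(-1.00606) = 0.035493
Prior × likelihood for each component:
  π_I·p_I = 0.08 × 0.0131571 = 0.00105256
  π_II·p_II = 0.21 × 0.0684234 = 0.0143689
  π_III·p_III = 0.42 × 0.143822 = 0.0604051
  π_IV·p_IV = 0.29 × 0.035493 = 0.010293
Marginal: 0.00105256 + 0.0143689 + 0.0604051 + 0.010293 = 0.0861195
P(Subgroup I | the observation) ≈ 0.0122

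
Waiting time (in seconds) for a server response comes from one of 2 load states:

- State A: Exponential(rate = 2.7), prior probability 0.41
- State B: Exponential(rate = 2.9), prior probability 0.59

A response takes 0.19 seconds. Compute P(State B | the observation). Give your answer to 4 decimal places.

The responsibility of component k is P(Z=k) f_k(x) divided by Σ_j P(Z=j) f_j(x).
Component likelihoods at x = 0.19 seconds:
  p_A = 1.61648
  p_B = 1.67148
Weight by the priors:
  P(Z=A)·p_A = 0.41 × 1.61648 = 0.662757
  P(Z=B)·p_B = 0.59 × 1.67148 = 0.986174
Marginal: 0.662757 + 0.986174 = 1.64893
So the posterior for State B is 0.986174 / 1.64893 ≈ 0.5981.

0.5981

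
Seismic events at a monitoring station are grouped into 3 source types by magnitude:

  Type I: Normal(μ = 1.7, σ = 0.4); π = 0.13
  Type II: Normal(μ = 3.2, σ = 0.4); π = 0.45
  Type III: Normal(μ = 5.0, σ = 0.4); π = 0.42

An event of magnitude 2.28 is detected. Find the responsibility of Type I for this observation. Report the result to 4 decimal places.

0.5871

P(component k | x) = π_k·f_k(x) / marginal(x), where marginal(x) = Σ_j π_j·f_j(x).
Evaluate each component's likelihood at the observed value:
  f_I = 0.348576
  f_II = 0.0708176
  f_III = 9.0774e-11
Weight by the priors:
  π_I·f_I = 0.13 × 0.348576 = 0.0453149
  π_II·f_II = 0.45 × 0.0708176 = 0.0318679
  π_III·f_III = 0.42 × 9.0774e-11 = 3.81251e-11
Evidence: 0.0453149 + 0.0318679 + 3.81251e-11 = 0.0771829
Responsibility of Type I: 0.0453149 / 0.0771829 ≈ 0.5871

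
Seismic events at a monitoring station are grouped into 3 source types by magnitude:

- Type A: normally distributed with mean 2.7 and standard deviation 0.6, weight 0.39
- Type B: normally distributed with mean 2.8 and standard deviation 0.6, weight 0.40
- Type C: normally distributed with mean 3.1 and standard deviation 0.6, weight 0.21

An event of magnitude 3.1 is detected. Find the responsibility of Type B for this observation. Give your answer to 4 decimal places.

0.4033

Apply Bayes' rule: the posterior for each component is proportional to its prior times its likelihood at x.
Evaluate each component's likelihood at the observed value:
  L_A = (1/(0.6·√(2π)))·exp(−(3.1−2.7)²/(2·0.6²)) = 0.664904·exp(-0.22222) = 0.532413
  L_B = (1/(0.6·√(2π)))·exp(−(3.1−2.8)²/(2·0.6²)) = 0.664904·exp(-0.12500) = 0.586776
  L_C = (1/(0.6·√(2π)))·exp(−(3.1−3.1)²/(2·0.6²)) = 0.664904·exp(-0.00000) = 0.664904
Multiply by the mixture weights:
  π_A·L_A = 0.39 × 0.532413 = 0.207641
  π_B·L_B = 0.40 × 0.586776 = 0.23471
  π_C·L_C = 0.21 × 0.664904 = 0.13963
Sum: 0.207641 + 0.23471 + 0.13963 = 0.581981
P(Type B | 3.1) = 0.23471 / 0.581981 ≈ 0.4033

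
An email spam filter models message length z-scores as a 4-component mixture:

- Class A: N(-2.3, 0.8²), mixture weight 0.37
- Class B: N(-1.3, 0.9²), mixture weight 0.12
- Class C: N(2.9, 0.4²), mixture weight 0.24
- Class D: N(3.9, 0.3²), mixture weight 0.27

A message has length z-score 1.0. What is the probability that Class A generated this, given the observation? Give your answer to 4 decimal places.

Apply Bayes' rule: the posterior for each component is proportional to its prior times its likelihood at x.
Component likelihoods at x = 1.0:
  L_A = 0.000100676
  L_B = 0.0169242
  L_C = 1.25738e-05
  L_D = 6.8012e-21
Multiply by the mixture weights:
  π_A·L_A = 0.37 × 0.000100676 = 3.725e-05
  π_B·L_B = 0.12 × 0.0169242 = 0.00203091
  π_C·L_C = 0.24 × 1.25738e-05 = 3.0177e-06
  π_D·L_D = 0.27 × 6.8012e-21 = 1.83632e-21
Evidence: 3.725e-05 + 0.00203091 + 3.0177e-06 + 1.83632e-21 = 0.00207117
So the posterior for Class A is 3.725e-05 / 0.00207117 ≈ 0.0180.

0.0180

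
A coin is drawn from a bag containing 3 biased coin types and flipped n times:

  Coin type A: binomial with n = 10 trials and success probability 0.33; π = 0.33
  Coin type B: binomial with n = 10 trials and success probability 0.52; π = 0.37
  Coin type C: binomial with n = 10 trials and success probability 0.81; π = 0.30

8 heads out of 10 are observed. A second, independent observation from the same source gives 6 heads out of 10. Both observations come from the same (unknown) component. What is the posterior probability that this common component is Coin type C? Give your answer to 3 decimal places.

By Bayes' theorem, P(k | x) = P(Z=k) f_k(x) / Σ_j P(Z=j) f_j(x).
Since both observations come from the same component, the likelihood for component k is f_k(x₁)·f_k(x₂).
  f_A = [0.00284102] × [0.0546515] = 0.000155266
  f_B = [0.055427] × [0.220396] = 0.0122159
  f_C = [0.301023] × [0.0772936] = 0.0232672
Multiply by the mixture weights:
  P(Z=A)·f_A = 0.33 × 0.000155266 = 5.12377e-05
  P(Z=B)·f_B = 0.37 × 0.0122159 = 0.00451989
  P(Z=C)·f_C = 0.30 × 0.0232672 = 0.00698015
Denominator: 5.12377e-05 + 0.00451989 + 0.00698015 = 0.0115513
P(Coin type C | x₁, x₂) = 0.00698015 / 0.0115513 ≈ 0.604

0.604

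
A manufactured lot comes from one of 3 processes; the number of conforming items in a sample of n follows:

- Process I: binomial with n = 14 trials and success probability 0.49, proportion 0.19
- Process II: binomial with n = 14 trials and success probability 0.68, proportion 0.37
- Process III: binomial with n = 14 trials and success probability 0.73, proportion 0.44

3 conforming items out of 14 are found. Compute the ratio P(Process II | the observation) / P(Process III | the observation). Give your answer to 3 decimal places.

Only the two components matter; the odds are (w_i f_i(x)) / (w_j f_j(x)).
Evaluate each component's likelihood at the observed value:
  f_I = 0.0259993
  f_II = 0.000412361
  f_III = 7.87175e-05
0.000152574 / 3.46357e-05 ≈ 4.405

4.405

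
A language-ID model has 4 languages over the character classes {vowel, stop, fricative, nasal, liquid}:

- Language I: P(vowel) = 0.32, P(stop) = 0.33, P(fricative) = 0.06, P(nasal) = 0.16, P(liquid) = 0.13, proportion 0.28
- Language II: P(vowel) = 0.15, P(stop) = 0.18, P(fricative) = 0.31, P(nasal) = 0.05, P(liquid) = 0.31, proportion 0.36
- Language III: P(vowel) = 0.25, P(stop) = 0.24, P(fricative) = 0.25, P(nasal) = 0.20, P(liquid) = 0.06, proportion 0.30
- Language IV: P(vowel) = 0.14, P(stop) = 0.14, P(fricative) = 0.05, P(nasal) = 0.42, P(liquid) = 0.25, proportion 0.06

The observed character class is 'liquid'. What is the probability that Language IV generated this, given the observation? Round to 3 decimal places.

By Bayes' theorem, P(k | x) = π_k f_k(x) / Σ_j π_j f_j(x).
Evaluate each component's likelihood at the observed value:
  L_I = 0.13
  L_II = 0.31
  L_III = 0.06
  L_IV = 0.25
Multiply by the mixture weights:
  π_I·L_I = 0.28 × 0.13 = 0.0364
  π_II·L_II = 0.36 × 0.31 = 0.1116
  π_III·L_III = 0.30 × 0.06 = 0.018
  π_IV·L_IV = 0.06 × 0.25 = 0.015
Sum: 0.0364 + 0.1116 + 0.018 + 0.015 = 0.181
Responsibility of Language IV: 0.015 / 0.181 ≈ 0.083

0.083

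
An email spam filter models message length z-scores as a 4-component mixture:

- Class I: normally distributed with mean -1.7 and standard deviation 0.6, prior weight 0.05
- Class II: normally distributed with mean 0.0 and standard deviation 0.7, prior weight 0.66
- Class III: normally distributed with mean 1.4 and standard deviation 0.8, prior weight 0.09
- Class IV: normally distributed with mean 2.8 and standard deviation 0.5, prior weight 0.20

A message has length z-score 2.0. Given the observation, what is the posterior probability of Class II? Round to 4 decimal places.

The responsibility of component k is π_k f_k(x) divided by Σ_j π_j f_j(x).
Evaluate each component's likelihood at the observed value:
  L_I = 3.67394e-09
  L_II = 0.00962014
  L_III = 0.376422
  L_IV = 0.221842
Prior × likelihood for each component:
  π_I·L_I = 0.05 × 3.67394e-09 = 1.83697e-10
  π_II·L_II = 0.66 × 0.00962014 = 0.00634929
  π_III·L_III = 0.09 × 0.376422 = 0.033878
  π_IV·L_IV = 0.20 × 0.221842 = 0.0443683
Denominator: 1.83697e-10 + 0.00634929 + 0.033878 + 0.0443683 = 0.0845956
Responsibility of Class II: 0.00634929 / 0.0845956 ≈ 0.0751

0.0751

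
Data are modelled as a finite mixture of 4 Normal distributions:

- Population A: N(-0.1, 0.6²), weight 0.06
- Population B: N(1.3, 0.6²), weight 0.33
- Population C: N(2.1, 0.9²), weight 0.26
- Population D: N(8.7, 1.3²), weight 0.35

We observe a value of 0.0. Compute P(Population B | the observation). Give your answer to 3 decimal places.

Apply Bayes' rule: the posterior for each component is proportional to its prior times its likelihood at x.
Normal densities:
  p_A = 0.655733
  p_B = 0.0635877
  p_C = 0.0291354
  p_D = 5.7756e-11
Multiply by the mixture weights:
  π_A·p_A = 0.06 × 0.655733 = 0.039344
  π_B·p_B = 0.33 × 0.0635877 = 0.0209839
  π_C·p_C = 0.26 × 0.0291354 = 0.00757521
  π_D·p_D = 0.35 × 5.7756e-11 = 2.02146e-11
Sum: 0.039344 + 0.0209839 + 0.00757521 + 2.02146e-11 = 0.0679031
So the posterior for Population B is 0.0209839 / 0.0679031 ≈ 0.309.

0.309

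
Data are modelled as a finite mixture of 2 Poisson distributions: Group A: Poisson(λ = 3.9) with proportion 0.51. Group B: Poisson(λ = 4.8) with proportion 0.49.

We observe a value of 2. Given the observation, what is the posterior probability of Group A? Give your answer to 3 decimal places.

Posterior ∝ prior × likelihood, so P(k | x) ∝ π_k f_k(x); normalise over all components.
Evaluate each component's likelihood at the observed value:
  p_A = e^(−3.9)·3.9^2/2! = 0.15394
  p_B = e^(−4.8)·4.8^2/2! = 0.0948067
Prior × likelihood for each component:
  π_A·p_A = 0.51 × 0.15394 = 0.0785093
  π_B·p_B = 0.49 × 0.0948067 = 0.0464553
Normaliser: 0.0785093 + 0.0464553 = 0.124965
P(Group A | x) ≈ 0.628

0.628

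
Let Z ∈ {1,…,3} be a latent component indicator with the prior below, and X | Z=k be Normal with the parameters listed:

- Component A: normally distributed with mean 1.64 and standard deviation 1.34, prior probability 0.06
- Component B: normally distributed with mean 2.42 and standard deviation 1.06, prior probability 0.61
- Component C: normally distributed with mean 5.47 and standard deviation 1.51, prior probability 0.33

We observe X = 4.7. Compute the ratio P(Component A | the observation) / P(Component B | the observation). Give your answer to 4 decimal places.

0.0580

Since P(k|x) ∝ π_k f_k(x), the posterior odds are π_i f_i(x) / (π_j f_j(x)).
Evaluate each component's likelihood at the observed value:
  f_A = (1/(1.34·√(2π)))·exp(−(4.7−1.64)²/(2·1.34²)) = 0.297718·exp(-2.60737) = 0.0219501
  f_B = (1/(1.06·√(2π)))·exp(−(4.7−2.42)²/(2·1.06²)) = 0.376361·exp(-2.31328) = 0.0372357
  f_C = (1/(1.51·√(2π)))·exp(−(4.7−5.47)²/(2·1.51²)) = 0.264200·exp(-0.13002) = 0.231989
Odds = (0.06/0.61) × (0.0219501/0.0372357) = 0.0983607 × 0.589491 ≈ 0.0580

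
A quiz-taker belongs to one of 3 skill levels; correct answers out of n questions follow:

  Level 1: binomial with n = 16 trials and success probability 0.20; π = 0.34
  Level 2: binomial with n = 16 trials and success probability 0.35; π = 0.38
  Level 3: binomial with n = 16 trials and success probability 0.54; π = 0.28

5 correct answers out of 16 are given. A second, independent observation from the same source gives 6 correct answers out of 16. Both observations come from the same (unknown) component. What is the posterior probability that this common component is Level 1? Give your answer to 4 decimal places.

By Bayes' theorem, P(k | x) = w_k f_k(x) / Σ_j w_j f_j(x).
Since both observations come from the same component, the likelihood for component k is f_k(x₁)·f_k(x₂).
  f_1 = [C(16,5)·0.20^5·0.80^11 = 4368·0.00032·0.0858993 = 0.120067] × [0.0550306] = 0.00660734
  f_2 = [C(16,5)·0.35^5·0.65^11 = 4368·0.00525219·0.00875078 = 0.200757] × [0.198183] = 0.0397865
  f_3 = [C(16,5)·0.54^5·0.46^11 = 4368·0.0459165·0.000195135 = 0.039137] × [0.0842296] = 0.0032965
Weight by the priors:
  w_1·f_1 = 0.34 × 0.00660734 = 0.00224649
  w_2·f_2 = 0.38 × 0.0397865 = 0.0151189
  w_3·f_3 = 0.28 × 0.0032965 = 0.000923019
Normaliser: 0.00224649 + 0.0151189 + 0.000923019 = 0.0182884
P(Level 1 | data) = 0.00224649 / 0.0182884 ≈ 0.1228

0.1228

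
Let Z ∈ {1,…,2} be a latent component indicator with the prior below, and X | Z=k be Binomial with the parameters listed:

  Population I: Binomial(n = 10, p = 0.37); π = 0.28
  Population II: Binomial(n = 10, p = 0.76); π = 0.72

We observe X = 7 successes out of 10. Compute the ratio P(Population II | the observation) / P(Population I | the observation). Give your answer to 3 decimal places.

21.932

Posterior odds = (π_i f_i(x)) / (π_j f_j(x)); the normalising sum cancels.
Binomial probabilities:
  L_I = 0.0284849
  L_II = 0.242946
Odds = (0.72/0.28) × (0.242946/0.0284849) = 2.57143 × 8.52894 ≈ 21.932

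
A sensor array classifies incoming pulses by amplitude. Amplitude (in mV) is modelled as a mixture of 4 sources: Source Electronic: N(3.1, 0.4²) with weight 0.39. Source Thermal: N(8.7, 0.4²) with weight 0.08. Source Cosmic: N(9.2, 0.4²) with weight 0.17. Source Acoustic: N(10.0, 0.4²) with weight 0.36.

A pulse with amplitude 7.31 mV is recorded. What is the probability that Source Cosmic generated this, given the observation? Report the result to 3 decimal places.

Apply Bayes' rule: the posterior for each component is proportional to its prior times its likelihood at x.
Normal densities:
  L_Electronic = (1/(0.4·√(2π)))·exp(−(7.31−3.1)²/(2·0.4²)) = 0.997356·exp(-55.38781) = 8.79486e-25
  L_Thermal = (1/(0.4·√(2π)))·exp(−(7.31−8.7)²/(2·0.4²)) = 0.997356·exp(-6.03781) = 0.00238046
  L_Cosmic = (1/(0.4·√(2π)))·exp(−(7.31−9.2)²/(2·0.4²)) = 0.997356·exp(-11.16281) = 1.41547e-05
  L_Acoustic = (1/(0.4·√(2π)))·exp(−(7.31−10.0)²/(2·0.4²)) = 0.997356·exp(-22.61281) = 1.50741e-10
Unnormalised posteriors:
  P(Z=Electronic)·L_Electronic = 0.39 × 8.79486e-25 = 3.42999e-25
  P(Z=Thermal)·L_Thermal = 0.08 × 0.00238046 = 0.000190437
  P(Z=Cosmic)·L_Cosmic = 0.17 × 1.41547e-05 = 2.40631e-06
  P(Z=Acoustic)·L_Acoustic = 0.36 × 1.50741e-10 = 5.42666e-11
Evidence: 3.42999e-25 + 0.000190437 + 2.40631e-06 + 5.42666e-11 = 0.000192843
P(Source Cosmic | the observation) = 2.40631e-06 / 0.000192843 ≈ 0.012

0.012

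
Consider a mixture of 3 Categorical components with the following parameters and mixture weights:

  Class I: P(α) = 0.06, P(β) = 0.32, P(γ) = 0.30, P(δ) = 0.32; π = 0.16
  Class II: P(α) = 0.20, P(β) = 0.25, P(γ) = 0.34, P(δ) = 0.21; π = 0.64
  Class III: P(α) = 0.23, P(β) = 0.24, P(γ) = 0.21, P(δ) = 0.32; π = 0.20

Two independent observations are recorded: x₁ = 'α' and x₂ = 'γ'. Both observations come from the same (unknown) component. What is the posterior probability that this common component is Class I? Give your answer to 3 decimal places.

By Bayes' theorem, P(k | x) = w_k f_k(x) / Σ_j w_j f_j(x).
Since both observations come from the same component, the likelihood for component k is f_k(x₁)·f_k(x₂).
  f_I = [0.06] × [0.3] = 0.018
  f_II = [0.2] × [0.34] = 0.068
  f_III = [0.23] × [0.21] = 0.0483
Unnormalised posteriors:
  w_I·f_I = 0.16 × 0.018 = 0.00288
  w_II·f_II = 0.64 × 0.068 = 0.04352
  w_III·f_III = 0.20 × 0.0483 = 0.00966
Sum: 0.00288 + 0.04352 + 0.00966 = 0.05606
So the posterior for Class I is 0.00288 / 0.05606 ≈ 0.051.

0.051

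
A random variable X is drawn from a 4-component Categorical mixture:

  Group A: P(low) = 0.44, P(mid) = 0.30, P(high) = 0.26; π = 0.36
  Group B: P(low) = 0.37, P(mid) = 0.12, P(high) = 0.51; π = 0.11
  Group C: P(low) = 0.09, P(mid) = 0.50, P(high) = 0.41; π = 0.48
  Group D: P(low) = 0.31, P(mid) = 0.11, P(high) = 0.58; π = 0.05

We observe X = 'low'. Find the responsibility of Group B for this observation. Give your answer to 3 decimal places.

0.158

Apply Bayes' rule: the posterior for each component is proportional to its prior times its likelihood at x.
Component likelihoods at x = 'low':
  f_A = P(low | comp) = 0.44
  f_B = P(low | comp) = 0.37
  f_C = P(low | comp) = 0.09
  f_D = P(low | comp) = 0.31
Prior × likelihood for each component:
  π_A·f_A = 0.36 × 0.44 = 0.1584
  π_B·f_B = 0.11 × 0.37 = 0.0407
  π_C·f_C = 0.48 × 0.09 = 0.0432
  π_D·f_D = 0.05 × 0.31 = 0.0155
Evidence: 0.1584 + 0.0407 + 0.0432 + 0.0155 = 0.2578
So the posterior for Group B is 0.0407 / 0.2578 ≈ 0.158.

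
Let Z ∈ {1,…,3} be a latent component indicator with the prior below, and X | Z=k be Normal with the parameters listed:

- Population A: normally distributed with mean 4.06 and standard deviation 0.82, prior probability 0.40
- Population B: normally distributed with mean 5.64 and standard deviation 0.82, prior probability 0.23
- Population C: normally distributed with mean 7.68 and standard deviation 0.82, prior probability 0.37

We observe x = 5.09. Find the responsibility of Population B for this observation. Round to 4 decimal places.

Apply Bayes' rule: the posterior for each component is proportional to its prior times its likelihood at x.
Component likelihoods at x = 5.09:
  f_A = (1/(0.82·√(2π)))·exp(−(5.09−4.06)²/(2·0.82²)) = 0.486515·exp(-0.78889) = 0.221047
  f_B = (1/(0.82·√(2π)))·exp(−(5.09−5.64)²/(2·0.82²)) = 0.486515·exp(-0.22494) = 0.388513
  f_C = (1/(0.82·√(2π)))·exp(−(5.09−7.68)²/(2·0.82²)) = 0.486515·exp(-4.98818) = 0.0033171
Unnormalised posteriors:
  π_A·f_A = 0.40 × 0.221047 = 0.088419
  π_B·f_B = 0.23 × 0.388513 = 0.089358
  π_C·f_C = 0.37 × 0.0033171 = 0.00122733
Evidence: 0.088419 + 0.089358 + 0.00122733 = 0.179004
So the posterior for Population B is 0.089358 / 0.179004 ≈ 0.4992.

0.4992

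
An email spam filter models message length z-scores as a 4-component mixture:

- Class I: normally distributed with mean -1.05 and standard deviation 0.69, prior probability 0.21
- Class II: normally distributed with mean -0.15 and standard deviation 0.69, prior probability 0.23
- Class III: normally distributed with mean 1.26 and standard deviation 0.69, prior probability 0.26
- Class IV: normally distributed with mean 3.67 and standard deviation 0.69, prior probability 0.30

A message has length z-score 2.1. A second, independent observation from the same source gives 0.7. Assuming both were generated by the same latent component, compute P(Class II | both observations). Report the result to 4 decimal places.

0.0059

Posterior ∝ prior × likelihood, so P(k | x) ∝ π_k f_k(x); normalise over all components.
Since both observations come from the same component, the likelihood for component k is f_k(x₁)·f_k(x₂).
  f_I = [1.72365e-05] × [0.0231882] = 3.99684e-07
  f_II = [0.00283841] × [0.270727] = 0.000768435
  f_III = [0.275575] × [0.415939] = 0.114622
  f_IV = [0.043434] × [5.48132e-05] = 2.38076e-06
Prior × likelihood for each component:
  π_I·f_I = 0.21 × 3.99684e-07 = 8.39337e-08
  π_II·f_II = 0.23 × 0.000768435 = 0.00017674
  π_III·f_III = 0.26 × 0.114622 = 0.0298018
  π_IV·f_IV = 0.30 × 2.38076e-06 = 7.14227e-07
Marginal: 8.39337e-08 + 0.00017674 + 0.0298018 + 7.14227e-07 = 0.0299793
P(Class II | x₁, x₂) = 0.00017674 / 0.0299793 ≈ 0.0059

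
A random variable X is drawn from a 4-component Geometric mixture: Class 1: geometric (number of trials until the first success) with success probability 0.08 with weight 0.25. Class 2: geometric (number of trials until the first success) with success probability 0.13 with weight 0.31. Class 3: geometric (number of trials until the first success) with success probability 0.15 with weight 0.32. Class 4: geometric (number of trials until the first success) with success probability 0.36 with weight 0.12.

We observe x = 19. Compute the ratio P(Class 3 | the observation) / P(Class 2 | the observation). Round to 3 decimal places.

The posterior odds equal the prior odds times the likelihood ratio: (π_i/π_j)·(f_i(x)/f_j(x)).
Geometric probabilities:
  p_1 = 0.0178349
  p_2 = 0.0105996
  p_3 = 0.00804696
  p_4 = 0.000116827
Odds = (0.32/0.31) × (0.00804696/0.0105996) = 1.03226 × 0.759175 ≈ 0.784

0.784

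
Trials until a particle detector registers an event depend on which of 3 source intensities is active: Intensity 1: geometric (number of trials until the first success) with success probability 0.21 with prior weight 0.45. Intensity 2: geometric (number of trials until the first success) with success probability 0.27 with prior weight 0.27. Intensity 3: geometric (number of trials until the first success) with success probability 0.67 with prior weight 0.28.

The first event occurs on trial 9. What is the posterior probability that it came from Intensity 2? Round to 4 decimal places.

0.2904

P(component k | x) = π_k·f_k(x) / marginal(x), where marginal(x) = Σ_j π_j·f_j(x).
Component likelihoods at x = 9:
  f_1 = 0.21·(1−0.21)^8 = 0.21·0.151711 = 0.0318593
  f_2 = 0.27·(1−0.27)^8 = 0.27·0.080646 = 0.0217744
  f_3 = 0.67·(1−0.67)^8 = 0.67·0.000140641 = 9.42294e-05
Prior × likelihood for each component:
  π_1·f_1 = 0.45 × 0.0318593 = 0.0143367
  π_2·f_2 = 0.27 × 0.0217744 = 0.00587909
  π_3·f_3 = 0.28 × 9.42294e-05 = 2.63842e-05
Marginal: 0.0143367 + 0.00587909 + 2.63842e-05 = 0.0202422
Responsibility of Intensity 2: 0.00587909 / 0.0202422 ≈ 0.2904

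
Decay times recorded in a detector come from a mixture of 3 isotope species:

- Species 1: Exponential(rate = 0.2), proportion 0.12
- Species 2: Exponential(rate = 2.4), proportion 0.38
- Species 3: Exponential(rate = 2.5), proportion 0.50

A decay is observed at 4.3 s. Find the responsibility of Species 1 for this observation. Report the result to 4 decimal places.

Posterior ∝ prior × likelihood, so P(k | x) ∝ π_k f_k(x); normalise over all components.
Exponential densities:
  p_1 = 0.0846324
  p_2 = 7.91211e-05
  p_3 = 5.36135e-05
Prior × likelihood for each component:
  π_1·p_1 = 0.12 × 0.0846324 = 0.0101559
  π_2·p_2 = 0.38 × 7.91211e-05 = 3.0066e-05
  π_3·p_3 = 0.50 × 5.36135e-05 = 2.68068e-05
Evidence: 0.0101559 + 3.0066e-05 + 2.68068e-05 = 0.0102128
Responsibility of Species 1: 0.0101559 / 0.0102128 ≈ 0.9944

0.9944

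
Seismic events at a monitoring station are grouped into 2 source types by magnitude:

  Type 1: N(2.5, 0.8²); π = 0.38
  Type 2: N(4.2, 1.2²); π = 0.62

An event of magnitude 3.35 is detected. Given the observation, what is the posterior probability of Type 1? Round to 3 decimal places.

The responsibility of component k is π_k f_k(x) divided by Σ_j π_j f_j(x).
Evaluate each component's likelihood at the observed value:
  p_1 = (1/(0.8·√(2π)))·exp(−(3.35−2.5)²/(2·0.8²)) = 0.498678·exp(-0.56445) = 0.283584
  p_2 = (1/(1.2·√(2π)))·exp(−(3.35−4.2)²/(2·1.2²)) = 0.332452·exp(-0.25087) = 0.258689
Unnormalised posteriors:
  π_1·p_1 = 0.38 × 0.283584 = 0.107762
  π_2·p_2 = 0.62 × 0.258689 = 0.160387
Sum: 0.107762 + 0.160387 = 0.268149
So the posterior for Type 1 is 0.107762 / 0.268149 ≈ 0.402.

0.402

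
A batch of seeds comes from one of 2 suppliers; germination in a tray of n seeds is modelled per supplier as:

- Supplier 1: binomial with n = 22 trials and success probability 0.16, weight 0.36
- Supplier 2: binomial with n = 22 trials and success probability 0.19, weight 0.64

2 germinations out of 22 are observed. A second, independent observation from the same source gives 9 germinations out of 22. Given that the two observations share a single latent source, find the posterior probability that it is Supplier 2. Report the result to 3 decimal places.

By Bayes' theorem, P(k | x) = π_k f_k(x) / Σ_j π_j f_j(x).
Since both observations come from the same component, the likelihood for component k is f_k(x₁)·f_k(x₂).
  L_1 = [0.1809] × [0.00354351] = 0.00064102
  L_2 = [0.123259] × [0.0103708] = 0.00127829
Weight by the priors:
  π_1·L_1 = 0.36 × 0.00064102 = 0.000230767
  π_2·L_2 = 0.64 × 0.00127829 = 0.000818108
Normaliser: 0.000230767 + 0.000818108 = 0.00104887
P(Supplier 2 | data) = 0.000818108 / 0.00104887 ≈ 0.780

0.780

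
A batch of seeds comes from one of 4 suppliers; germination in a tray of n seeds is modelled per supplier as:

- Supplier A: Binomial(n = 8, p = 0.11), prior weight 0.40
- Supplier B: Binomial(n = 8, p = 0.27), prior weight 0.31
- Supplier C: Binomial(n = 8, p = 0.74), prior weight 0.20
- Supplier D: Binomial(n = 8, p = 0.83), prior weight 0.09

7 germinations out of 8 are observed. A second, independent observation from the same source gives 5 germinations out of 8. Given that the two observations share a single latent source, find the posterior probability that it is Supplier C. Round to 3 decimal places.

0.754

By Bayes' theorem, P(k | x) = w_k f_k(x) / Σ_j w_j f_j(x).
Since both observations come from the same component, the likelihood for component k is f_k(x₁)·f_k(x₂).
  f_A = [C(8,7)·0.11^7·0.89^1 = 8·1.94872e-07·0.89 = 1.38749e-06] × [0.000635801] = 8.82166e-10
  f_B = [C(8,7)·0.27^7·0.73^1 = 8·0.000104604·0.73 = 0.000610885] × [0.031259] = 1.90957e-05
  f_C = [C(8,7)·0.74^7·0.26^1 = 8·0.121513·0.26 = 0.252747] × [0.218407] = 0.0552016
  f_D = [C(8,7)·0.83^7·0.17^1 = 8·0.271361·0.17 = 0.36905] × [0.108374] = 0.0399955
Weight by the priors:
  w_A·f_A = 0.40 × 8.82166e-10 = 3.52866e-10
  w_B·f_B = 0.31 × 1.90957e-05 = 5.91965e-06
  w_C·f_C = 0.20 × 0.0552016 = 0.0110403
  w_D·f_D = 0.09 × 0.0399955 = 0.00359959
Denominator: 3.52866e-10 + 5.91965e-06 + 0.0110403 + 0.00359959 = 0.0146458
P(Supplier C | x₁, x₂) ≈ 0.754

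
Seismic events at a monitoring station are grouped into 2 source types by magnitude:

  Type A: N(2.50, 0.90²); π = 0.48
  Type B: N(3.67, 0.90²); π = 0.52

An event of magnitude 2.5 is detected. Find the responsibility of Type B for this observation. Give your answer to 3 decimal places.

0.318

By Bayes' theorem, P(k | x) = P(Z=k) f_k(x) / Σ_j P(Z=j) f_j(x).
Component likelihoods at x = 2.5:
  f_A = 0.443269
  f_B = 0.19041
Unnormalised posteriors:
  P(Z=A)·f_A = 0.48 × 0.443269 = 0.212769
  P(Z=B)·f_B = 0.52 × 0.19041 = 0.099013
Marginal: 0.212769 + 0.099013 = 0.311782
P(Type B | data) ≈ 0.318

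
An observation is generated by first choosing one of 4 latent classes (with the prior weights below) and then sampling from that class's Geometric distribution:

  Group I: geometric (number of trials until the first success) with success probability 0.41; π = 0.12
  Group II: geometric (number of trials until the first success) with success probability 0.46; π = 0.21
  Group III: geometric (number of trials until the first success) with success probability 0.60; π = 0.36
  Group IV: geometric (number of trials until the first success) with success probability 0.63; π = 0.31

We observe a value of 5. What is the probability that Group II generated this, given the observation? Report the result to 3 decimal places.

0.352

Posterior ∝ prior × likelihood, so P(k | x) ∝ π_k f_k(x); normalise over all components.
Component likelihoods at x = 5:
  L_I = 0.41·(1−0.41)^4 = 0.41·0.121174 = 0.0496812
  L_II = 0.46·(1−0.46)^4 = 0.46·0.0850306 = 0.0391141
  L_III = 0.60·(1−0.60)^4 = 0.60·0.0256 = 0.01536
  L_IV = 0.63·(1−0.63)^4 = 0.63·0.0187416 = 0.0118072
Weight by the priors:
  π_I·L_I = 0.12 × 0.0496812 = 0.00596174
  π_II·L_II = 0.21 × 0.0391141 = 0.00821395
  π_III·L_III = 0.36 × 0.01536 = 0.0055296
  π_IV·L_IV = 0.31 × 0.0118072 = 0.00366024
Normaliser: 0.00596174 + 0.00821395 + 0.0055296 + 0.00366024 = 0.0233655
P(Group II | the observation) = 0.00821395 / 0.0233655 ≈ 0.352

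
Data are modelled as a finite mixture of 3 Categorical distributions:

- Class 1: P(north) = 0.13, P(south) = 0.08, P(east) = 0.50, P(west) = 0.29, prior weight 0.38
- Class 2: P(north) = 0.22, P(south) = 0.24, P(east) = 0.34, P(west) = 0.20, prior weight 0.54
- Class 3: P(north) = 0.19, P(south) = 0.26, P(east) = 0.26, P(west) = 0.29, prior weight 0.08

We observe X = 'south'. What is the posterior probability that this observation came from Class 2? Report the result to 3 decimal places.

0.717

The responsibility of component k is w_k f_k(x) divided by Σ_j w_j f_j(x).
Component likelihoods at x = 'south':
  f_1 = P(south | comp) = 0.08
  f_2 = P(south | comp) = 0.24
  f_3 = P(south | comp) = 0.26
Weight by the priors:
  w_1·f_1 = 0.38 × 0.08 = 0.0304
  w_2·f_2 = 0.54 × 0.24 = 0.1296
  w_3·f_3 = 0.08 × 0.26 = 0.0208
Denominator: 0.0304 + 0.1296 + 0.0208 = 0.1808
P(Class 2 | the observation) = 0.1296 / 0.1808 ≈ 0.717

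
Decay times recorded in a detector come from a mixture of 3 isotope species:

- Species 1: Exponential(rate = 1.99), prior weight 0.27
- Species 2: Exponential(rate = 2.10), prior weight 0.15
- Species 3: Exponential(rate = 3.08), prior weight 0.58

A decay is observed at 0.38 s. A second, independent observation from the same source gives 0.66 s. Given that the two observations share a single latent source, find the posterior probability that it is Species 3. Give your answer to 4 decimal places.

P(component k | x) = w_k·f_k(x) / marginal(x), where marginal(x) = Σ_j w_j·f_j(x).
Since both observations come from the same component, the likelihood for component k is f_k(x₁)·f_k(x₂).
  p_1 = [0.934199] × [0.535119] = 0.499908
  p_2 = [0.94548] × [0.525155] = 0.496523
  p_3 = [0.955548] × [0.403382] = 0.385451
Unnormalised posteriors:
  w_1·p_1 = 0.27 × 0.499908 = 0.134975
  w_2·p_2 = 0.15 × 0.496523 = 0.0744785
  w_3·p_3 = 0.58 × 0.385451 = 0.223562
Marginal: 0.134975 + 0.0744785 + 0.223562 = 0.433015
Responsibility of Species 3: 0.223562 / 0.433015 ≈ 0.5163

0.5163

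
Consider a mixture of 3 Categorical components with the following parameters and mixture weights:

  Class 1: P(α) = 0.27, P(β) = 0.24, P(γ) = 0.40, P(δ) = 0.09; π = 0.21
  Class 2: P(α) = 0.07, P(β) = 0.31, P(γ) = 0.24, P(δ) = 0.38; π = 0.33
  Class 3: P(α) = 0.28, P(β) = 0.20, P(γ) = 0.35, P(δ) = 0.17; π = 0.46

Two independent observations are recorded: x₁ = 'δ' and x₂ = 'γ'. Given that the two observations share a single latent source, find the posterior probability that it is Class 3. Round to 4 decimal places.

By Bayes' theorem, P(k | x) = π_k f_k(x) / Σ_j π_j f_j(x).
Since both observations come from the same component, the likelihood for component k is f_k(x₁)·f_k(x₂).
  L_1 = [P(δ | comp) = 0.09] × [0.4] = 0.036
  L_2 = [P(δ | comp) = 0.38] × [0.24] = 0.0912
  L_3 = [P(δ | comp) = 0.17] × [0.35] = 0.0595
Multiply by the mixture weights:
  π_1·L_1 = 0.21 × 0.036 = 0.00756
  π_2·L_2 = 0.33 × 0.0912 = 0.030096
  π_3·L_3 = 0.46 × 0.0595 = 0.02737
Marginal: 0.00756 + 0.030096 + 0.02737 = 0.065026
P(Class 3 | data) = 0.02737 / 0.065026 ≈ 0.4209

0.4209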